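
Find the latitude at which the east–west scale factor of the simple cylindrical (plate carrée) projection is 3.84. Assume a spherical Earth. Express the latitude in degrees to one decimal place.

Plate carrée: h = 1, k = sec φ along parallels.
sec φ = 3.84  ⇒  cos φ = 0.2604  ⇒  φ ≈ 74.9°.

74.9°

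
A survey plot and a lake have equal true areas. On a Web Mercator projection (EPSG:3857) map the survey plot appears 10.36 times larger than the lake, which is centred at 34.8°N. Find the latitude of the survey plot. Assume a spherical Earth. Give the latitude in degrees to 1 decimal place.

For equal true areas on Mercator, apparent areas scale as sec²φ, so the ratio is cos²φ₂ / cos²φ₁.
cos²φ₂ / cos²φ₁ = 10.36  ⇒  cos φ₁ = cos 34.8° / √10.36 = 0.8211/3.219 = 0.2551.
φ₁ = arccos(0.2551) ≈ 75.2°.

75.2°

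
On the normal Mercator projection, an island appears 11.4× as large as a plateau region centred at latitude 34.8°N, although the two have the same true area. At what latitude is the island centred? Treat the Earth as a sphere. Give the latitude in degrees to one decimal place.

75.9°

Mercator areal scale is sec²φ, so apparent-area ratio = sec²φ₁ / sec²φ₂ = cos²φ₂ / cos²φ₁.
cos²φ₂ / cos²φ₁ = 11.4  ⇒  cos φ₁ = cos 34.8° / √11.4 = 0.8211/3.376 = 0.2432.
φ₁ = arccos(0.2432) ≈ 75.9°.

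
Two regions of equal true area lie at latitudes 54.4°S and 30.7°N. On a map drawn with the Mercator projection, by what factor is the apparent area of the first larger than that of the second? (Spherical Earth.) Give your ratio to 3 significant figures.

Mercator is conformal with k = sec φ, so areal scale = k² = sec²φ.
At 54.4°: sec²(54.4°) = 1/0.5821² = 2.951.
At 30.7°: sec²(30.7°) = 1/0.8599² = 1.353.
Ratio = 2.951/1.353 = cos²(30.7°)/cos²(54.4°) ≈ 2.18.

2.18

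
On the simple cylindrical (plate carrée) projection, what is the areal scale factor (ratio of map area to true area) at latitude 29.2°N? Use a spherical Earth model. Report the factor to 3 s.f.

Plate carrée maps x = Rλ, y = Rφ. The meridian scale is h = 1 and the parallel scale is k = 1/cos φ = sec φ.
Areal scale = h·k = 1 × sec φ; at 29.2°, h = 1.000, k = 1.146, so h·k = 1.146.

1.15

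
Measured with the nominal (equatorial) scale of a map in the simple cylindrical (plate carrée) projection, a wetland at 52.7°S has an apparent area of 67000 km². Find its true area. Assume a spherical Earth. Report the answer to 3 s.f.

40600 km²

For the equirectangular projection with φ₀ = 0 (plate carrée), h = 1 along meridians and k = sec φ along parallels.
Areal scale = h·k = 1 × sec φ; at 52.7°, h = 1.000, k = 1.650, so h·k = 1.650.
True area = apparent / (areal scale) = 67000 / 1.650 ≈ 40600 km².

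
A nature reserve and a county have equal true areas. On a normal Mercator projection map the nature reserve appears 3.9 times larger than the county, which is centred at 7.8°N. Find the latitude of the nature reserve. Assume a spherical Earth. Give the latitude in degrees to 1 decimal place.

Mercator areal scale is sec²φ, so apparent-area ratio = sec²φ₁ / sec²φ₂ = cos²φ₂ / cos²φ₁.
cos²φ₂ / cos²φ₁ = 3.9  ⇒  cos φ₁ = cos 7.8° / √3.9 = 0.9907/1.975 = 0.5017.
φ₁ = arccos(0.5017) ≈ 59.9°.

59.9°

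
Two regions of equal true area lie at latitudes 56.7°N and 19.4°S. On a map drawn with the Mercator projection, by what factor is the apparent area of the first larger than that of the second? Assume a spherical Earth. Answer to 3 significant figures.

2.95

Mercator areal scale is sec²φ.
At 56.7°: sec²(56.7°) = 1/0.5490² = 3.318.
At 19.4°: sec²(19.4°) = 1/0.9432² = 1.124.
Ratio = 3.318/1.124 = cos²(19.4°)/cos²(56.7°) ≈ 2.95.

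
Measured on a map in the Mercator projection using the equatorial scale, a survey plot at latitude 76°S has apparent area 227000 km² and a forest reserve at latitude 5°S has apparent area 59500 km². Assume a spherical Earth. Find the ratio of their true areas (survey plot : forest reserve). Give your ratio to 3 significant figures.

On Mercator the areal scale is sec²φ, so true area = apparent × cos²φ.
True area of survey plot: 227000 × cos²(76°) = 227000 × 0.05853 = 13290 km².
True area of forest reserve: 59500 × cos²(5°) = 59500 × 0.9924 = 59050 km².
Ratio = 13290 / 59050 ≈ 0.225.

0.225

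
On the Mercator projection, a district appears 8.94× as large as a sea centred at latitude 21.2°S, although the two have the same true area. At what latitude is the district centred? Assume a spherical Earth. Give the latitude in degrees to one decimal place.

On Mercator, (apparent₁)/(apparent₂) = sec²φ₁ / sec²φ₂ when true areas are equal.
cos²φ₂ / cos²φ₁ = 8.94  ⇒  cos φ₁ = cos 21.2° / √8.94 = 0.9323/2.990 = 0.3118.
φ₁ = arccos(0.3118) ≈ 71.8°.

71.8°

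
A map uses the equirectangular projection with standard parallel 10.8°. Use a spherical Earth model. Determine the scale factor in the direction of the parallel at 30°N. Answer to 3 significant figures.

With standard parallel φ₀ = 10.8°, the equirectangular projection gives x = Rλ cos φ₀, y = Rφ, so h = 1 and k = cos 10.8° / cos φ.
k = cos 10.8° / cos 30° = 0.9823/0.8660 = 1.134.

1.13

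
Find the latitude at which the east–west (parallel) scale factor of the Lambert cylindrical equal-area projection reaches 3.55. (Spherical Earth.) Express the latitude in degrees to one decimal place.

The Lambert cylindrical equal-area projection is the cylindrical equal-area projection with its standard parallel at the equator (φ₀ = 0). A cylindrical equal-area projection with standard parallel φ₀ has meridian scale h = cos φ / cos φ₀ and parallel scale k = cos φ₀ / cos φ (so areas are preserved, h·k = 1).
k = cos φ₀ / cos φ = 3.55  ⇒  cos φ = cos 0° / 3.55 = 0.2817.
φ = arccos(0.2817) ≈ 73.6°.

73.6°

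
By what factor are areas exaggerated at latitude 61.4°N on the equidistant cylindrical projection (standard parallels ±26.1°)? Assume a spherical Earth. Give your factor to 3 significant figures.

With standard parallel φ₀ = 26.1°, the equirectangular projection gives x = Rλ cos φ₀, y = Rφ, so h = 1 and k = cos 26.1° / cos φ.
Areal scale = h·k = 1 × cos φ₀ / cos φ; at 61.4°, h = 1.000, k = 1.876, so h·k = 1.876.

1.88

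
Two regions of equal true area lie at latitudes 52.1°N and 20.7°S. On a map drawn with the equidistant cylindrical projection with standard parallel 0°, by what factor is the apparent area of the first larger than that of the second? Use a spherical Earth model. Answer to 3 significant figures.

1.52

In the plate carrée (x = Rλ, y = Rφ), meridians are true-scale (h = 1) and parallels are stretched by k = sec φ.
Areal scale at 52.1°: h·k = 1.000 × 1.628 = 1.628.
Areal scale at 20.7°: h·k = 1.000 × 1.069 = 1.069.
Ratio = 1.628/1.069 ≈ 1.52.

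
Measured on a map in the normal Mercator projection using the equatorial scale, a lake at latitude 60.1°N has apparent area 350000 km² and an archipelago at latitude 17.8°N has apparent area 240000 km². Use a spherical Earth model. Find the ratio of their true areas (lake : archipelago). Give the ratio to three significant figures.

0.400

On Mercator the areal scale is sec²φ, so true area = apparent × cos²φ.
True area of lake: 350000 × cos²(60.1°) = 350000 × 0.2485 = 86970 km².
True area of archipelago: 240000 × cos²(17.8°) = 240000 × 0.9066 = 217600 km².
Ratio = 86970 / 217600 ≈ 0.400.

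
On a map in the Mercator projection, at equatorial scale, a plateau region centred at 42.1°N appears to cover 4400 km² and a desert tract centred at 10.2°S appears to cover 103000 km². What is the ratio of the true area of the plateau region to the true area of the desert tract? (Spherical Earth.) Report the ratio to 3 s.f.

On Mercator the areal scale is sec²φ, so true area = apparent × cos²φ.
True area of plateau region: 4400 × cos²(42.1°) = 4400 × 0.5505 = 2422 km².
True area of desert tract: 103000 × cos²(10.2°) = 103000 × 0.9686 = 99770 km².
Ratio = 2422 / 99770 ≈ 0.0243.

0.0243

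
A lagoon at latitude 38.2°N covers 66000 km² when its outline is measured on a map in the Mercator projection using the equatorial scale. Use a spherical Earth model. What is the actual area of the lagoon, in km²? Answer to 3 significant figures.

For Mercator, h = k = sec φ (a conformal cylindrical projection has a single point scale, 1/cos φ).
Areal scale = k² = sec²φ = 1/cos²(38.2°) = 1/0.7859² = 1.619.
True area = apparent / (areal scale) = 66000 / 1.619 ≈ 40800 km².

40800 km²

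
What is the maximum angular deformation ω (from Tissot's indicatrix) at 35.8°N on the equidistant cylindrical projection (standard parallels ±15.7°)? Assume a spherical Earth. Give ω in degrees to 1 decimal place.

9.8°

In the equirectangular projection with standard parallel φ₀ = 15.7° (x = Rλ cos φ₀, y = Rφ), meridians are true-scale (h = 1) and the parallel scale is k = cos φ₀ / cos φ.
At 35.8°: h = 1.000, k = 1.187; principal scales a = 1.187, b = 1.000.
sin(ω/2) = (a − b)/(a + b) = 0.1869/2.187 = 0.08548, so ω = 2 arcsin(0.08548) ≈ 9.8°.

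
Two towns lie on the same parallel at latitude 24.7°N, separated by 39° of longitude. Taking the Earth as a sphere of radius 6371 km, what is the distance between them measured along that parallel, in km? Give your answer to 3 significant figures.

Arc length along a parallel = R cos φ · Δλ (with Δλ in radians).
= 6371 × cos 24.7° × (39° × π/180) = 6371 × 0.9085 × 0.6807 ≈ 3940 km.

3940 km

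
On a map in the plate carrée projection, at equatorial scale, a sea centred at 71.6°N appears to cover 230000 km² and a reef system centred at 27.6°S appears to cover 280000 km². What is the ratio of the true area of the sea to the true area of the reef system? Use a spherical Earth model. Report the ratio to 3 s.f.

On the plate carrée, areal scale = h·k = 1 × sec φ, so true area = apparent × cos φ.
True area of sea: 230000 × cos(71.6°) = 230000 × 0.3156 = 72600 km².
True area of reef system: 280000 × cos(27.6°) = 280000 × 0.8862 = 248100 km².
Ratio = 72600 / 248100 ≈ 0.293.

0.293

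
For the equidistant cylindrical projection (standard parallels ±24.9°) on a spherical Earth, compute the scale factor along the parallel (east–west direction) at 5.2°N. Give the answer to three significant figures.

0.911

With standard parallel φ₀ = 24.9°, the equirectangular projection gives x = Rλ cos φ₀, y = Rφ, so h = 1 and k = cos 24.9° / cos φ.
k = cos 24.9° / cos 5.2° = 0.9070/0.9959 = 0.9108.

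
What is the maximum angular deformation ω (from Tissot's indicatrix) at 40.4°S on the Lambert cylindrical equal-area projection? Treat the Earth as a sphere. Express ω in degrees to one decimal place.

30.8°

The Lambert cylindrical equal-area projection is the cylindrical equal-area projection with its standard parallel at the equator (φ₀ = 0). A cylindrical equal-area projection with standard parallel φ₀ has meridian scale h = cos φ / cos φ₀ and parallel scale k = cos φ₀ / cos φ (so areas are preserved, h·k = 1).
At 40.4°: h = 0.7615, k = 1.313; principal scales a = 1.313, b = 0.7615.
sin(ω/2) = (a − b)/(a + b) = 0.5516/2.075 = 0.2659, so ω = 2 arcsin(0.2659) ≈ 30.8°.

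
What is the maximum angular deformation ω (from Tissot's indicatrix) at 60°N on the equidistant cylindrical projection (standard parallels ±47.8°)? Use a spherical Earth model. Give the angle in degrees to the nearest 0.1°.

The equidistant cylindrical projection with φ₀ = 47.8° has h = 1 (meridians true) and k = cos φ₀ / cos φ along parallels.
At 60°: h = 1.000, k = 1.343; principal scales a = 1.343, b = 1.000.
sin(ω/2) = (a − b)/(a + b) = 0.3434/2.343 = 0.1466, so ω = 2 arcsin(0.1466) ≈ 16.9°.

16.9°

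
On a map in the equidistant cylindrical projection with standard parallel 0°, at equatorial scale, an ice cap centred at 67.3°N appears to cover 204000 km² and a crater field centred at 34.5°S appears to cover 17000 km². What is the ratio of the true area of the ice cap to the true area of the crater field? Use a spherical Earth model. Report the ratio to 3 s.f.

5.62

On the plate carrée, areal scale = h·k = 1 × sec φ, so true area = apparent × cos φ.
True area of ice cap: 204000 × cos(67.3°) = 204000 × 0.3859 = 78720 km².
True area of crater field: 17000 × cos(34.5°) = 17000 × 0.8241 = 14010 km².
Ratio = 78720 / 14010 ≈ 5.62.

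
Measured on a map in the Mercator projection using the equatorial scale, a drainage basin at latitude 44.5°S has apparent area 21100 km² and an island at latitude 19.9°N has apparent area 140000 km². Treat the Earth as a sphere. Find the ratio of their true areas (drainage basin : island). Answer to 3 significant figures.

0.0867

On Mercator the areal scale is sec²φ, so true area = apparent × cos²φ.
True area of drainage basin: 21100 × cos²(44.5°) = 21100 × 0.5087 = 10730 km².
True area of island: 140000 × cos²(19.9°) = 140000 × 0.8841 = 123800 km².
Ratio = 10730 / 123800 ≈ 0.0867.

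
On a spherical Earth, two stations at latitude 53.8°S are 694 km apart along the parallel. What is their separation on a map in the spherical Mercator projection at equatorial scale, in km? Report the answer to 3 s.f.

1180 km

The Mercator projection is conformal; its linear scale factor is the same in every direction and equals sec φ = 1/cos φ.
Along the parallel, k = sec 53.8° = 1/0.5906 = 1.693.
Map distance = 694 × 1.693 ≈ 1180 km.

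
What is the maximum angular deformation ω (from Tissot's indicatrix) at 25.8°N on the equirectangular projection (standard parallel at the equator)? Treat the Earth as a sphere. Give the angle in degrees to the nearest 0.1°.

6.0°

In the plate carrée (x = Rλ, y = Rφ), meridians are true-scale (h = 1) and parallels are stretched by k = sec φ.
At 25.8°: h = 1.000, k = 1.111; principal scales a = 1.111, b = 1.000.
sin(ω/2) = (a − b)/(a + b) = 0.1107/2.111 = 0.05246, so ω = 2 arcsin(0.05246) ≈ 6.0°.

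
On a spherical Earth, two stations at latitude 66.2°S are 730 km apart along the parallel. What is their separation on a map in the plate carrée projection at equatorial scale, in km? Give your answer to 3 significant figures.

1810 km

For the equirectangular projection with φ₀ = 0 (plate carrée), h = 1 along meridians and k = sec φ along parallels.
Along the parallel, k = sec 66.2° = 1/0.4035 = 2.478.
Map distance = 730 × 2.478 ≈ 1810 km.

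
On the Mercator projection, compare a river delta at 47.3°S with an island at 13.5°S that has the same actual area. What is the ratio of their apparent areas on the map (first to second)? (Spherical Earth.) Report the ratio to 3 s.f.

2.06

Mercator is conformal with k = sec φ, so areal scale = k² = sec²φ.
At 47.3°: sec²(47.3°) = 1/0.6782² = 2.174.
At 13.5°: sec²(13.5°) = 1/0.9724² = 1.058.
Ratio = 2.174/1.058 = cos²(13.5°)/cos²(47.3°) ≈ 2.06.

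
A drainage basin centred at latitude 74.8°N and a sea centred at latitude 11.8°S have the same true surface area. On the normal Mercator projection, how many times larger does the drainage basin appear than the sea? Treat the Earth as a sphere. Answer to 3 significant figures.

13.9

On Mercator, area is exaggerated by sec²φ = 1/cos²φ.
At 74.8°: sec²(74.8°) = 1/0.2622² = 14.55.
At 11.8°: sec²(11.8°) = 1/0.9789² = 1.044.
Ratio = 14.55/1.044 = cos²(11.8°)/cos²(74.8°) ≈ 13.9.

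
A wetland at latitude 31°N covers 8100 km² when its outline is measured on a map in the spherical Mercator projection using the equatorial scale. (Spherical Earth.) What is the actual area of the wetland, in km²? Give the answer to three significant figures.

5950 km²

The Mercator projection is conformal; its linear scale factor is the same in every direction and equals sec φ = 1/cos φ.
Areal scale = k² = sec²φ = 1/cos²(31°) = 1/0.8572² = 1.361.
True area = apparent / (areal scale) = 8100 / 1.361 ≈ 5950 km².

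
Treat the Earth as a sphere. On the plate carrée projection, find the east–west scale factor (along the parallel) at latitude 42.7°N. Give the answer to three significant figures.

Plate carrée maps x = Rλ, y = Rφ. The meridian scale is h = 1 and the parallel scale is k = 1/cos φ = sec φ.
k = 1/cos 42.7° = 1/0.7349 = 1.361.

1.36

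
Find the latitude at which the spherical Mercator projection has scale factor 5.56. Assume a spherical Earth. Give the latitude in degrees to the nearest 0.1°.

79.6°

Mercator scale is k = sec φ = 1/cos φ.
1/cos φ = 5.56  ⇒  cos φ = 0.1799  ⇒  φ = arccos(0.1799) ≈ 79.6°.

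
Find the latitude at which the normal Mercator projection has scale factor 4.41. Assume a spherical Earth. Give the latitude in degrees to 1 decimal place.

Mercator scale is k = sec φ = 1/cos φ.
1/cos φ = 4.41  ⇒  cos φ = 0.2268  ⇒  φ = arccos(0.2268) ≈ 76.9°.

76.9°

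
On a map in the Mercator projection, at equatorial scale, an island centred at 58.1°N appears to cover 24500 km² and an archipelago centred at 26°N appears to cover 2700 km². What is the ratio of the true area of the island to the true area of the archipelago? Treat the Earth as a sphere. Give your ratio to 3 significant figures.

Mercator's areal exaggeration is sec²φ; hence true area = (apparent area) · cos²φ.
True area of island: 24500 × cos²(58.1°) = 24500 × 0.2792 = 6842 km².
True area of archipelago: 2700 × cos²(26°) = 2700 × 0.8078 = 2181 km².
Ratio = 6842 / 2181 ≈ 3.14.

3.14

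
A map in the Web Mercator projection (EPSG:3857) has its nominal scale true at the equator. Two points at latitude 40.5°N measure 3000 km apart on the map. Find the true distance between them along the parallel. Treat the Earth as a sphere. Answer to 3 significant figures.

2280 km

The Mercator projection is conformal; its linear scale factor is the same in every direction and equals sec φ = 1/cos φ.
Along the parallel at 40.5°, map distances are exaggerated by k = sec 40.5° = 1.315.
True distance = 3000 / 1.315 = 3000 × cos 40.5° ≈ 2280 km.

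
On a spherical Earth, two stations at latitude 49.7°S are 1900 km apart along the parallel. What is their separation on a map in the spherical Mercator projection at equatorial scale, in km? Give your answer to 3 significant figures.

The Mercator projection is conformal; its linear scale factor is the same in every direction and equals sec φ = 1/cos φ.
Along the parallel, k = sec 49.7° = 1/0.6468 = 1.546.
Map distance = 1900 × 1.546 ≈ 2940 km.

2940 km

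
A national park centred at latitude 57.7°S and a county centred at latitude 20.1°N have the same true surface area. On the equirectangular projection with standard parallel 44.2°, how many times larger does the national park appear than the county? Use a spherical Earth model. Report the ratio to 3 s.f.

1.76

The equidistant cylindrical projection with φ₀ = 44.2° has h = 1 (meridians true) and k = cos φ₀ / cos φ along parallels.
Areal scale at 57.7°: h·k = 1.000 × 1.342 = 1.342.
Areal scale at 20.1°: h·k = 1.000 × 0.7634 = 0.7634.
Ratio = 1.342/0.7634 ≈ 1.76.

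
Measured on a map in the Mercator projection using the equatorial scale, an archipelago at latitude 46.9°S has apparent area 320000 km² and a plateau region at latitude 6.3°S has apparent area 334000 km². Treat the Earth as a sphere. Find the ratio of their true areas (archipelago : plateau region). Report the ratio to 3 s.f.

0.453

Since Mercator area scale is 1/cos²φ, the true area equals the apparent area multiplied by cos²φ.
True area of archipelago: 320000 × cos²(46.9°) = 320000 × 0.4669 = 149400 km².
True area of plateau region: 334000 × cos²(6.3°) = 334000 × 0.9880 = 330000 km².
Ratio = 149400 / 330000 ≈ 0.453.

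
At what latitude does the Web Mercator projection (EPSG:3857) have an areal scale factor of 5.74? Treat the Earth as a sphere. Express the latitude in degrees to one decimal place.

Mercator areal scale is sec²φ.
sec²φ = 5.74  ⇒  cos²φ = 0.1742  ⇒  cos φ = 0.4174.
φ = arccos(0.4174) ≈ 65.3°.

65.3°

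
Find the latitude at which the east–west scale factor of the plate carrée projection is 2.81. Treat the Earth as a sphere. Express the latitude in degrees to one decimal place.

69.2°

Plate carrée: h = 1, k = sec φ along parallels.
sec φ = 2.81  ⇒  cos φ = 0.3559  ⇒  φ ≈ 69.2°.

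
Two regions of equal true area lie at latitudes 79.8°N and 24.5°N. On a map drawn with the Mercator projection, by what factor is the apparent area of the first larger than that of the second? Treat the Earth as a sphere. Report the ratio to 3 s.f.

26.4

Mercator areal scale is sec²φ.
At 79.8°: sec²(79.8°) = 1/0.1771² = 31.89.
At 24.5°: sec²(24.5°) = 1/0.9100² = 1.208.
Ratio = 31.89/1.208 = cos²(24.5°)/cos²(79.8°) ≈ 26.4.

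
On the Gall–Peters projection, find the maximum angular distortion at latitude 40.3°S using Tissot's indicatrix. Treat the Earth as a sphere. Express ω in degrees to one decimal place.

8.7°

Gall–Peters is a cylindrical equal-area projection with standard parallels at ±45°. For cylindrical equal-area with standard parallel φ₀, h = cos φ / cos φ₀ and k = cos φ₀ / cos φ, so h·k = 1.
At 40.3°: h = 1.079, k = 0.9271; principal scales a = 1.079, b = 0.9271.
sin(ω/2) = (a − b)/(a + b) = 0.1514/2.006 = 0.07550, so ω = 2 arcsin(0.07550) ≈ 8.7°.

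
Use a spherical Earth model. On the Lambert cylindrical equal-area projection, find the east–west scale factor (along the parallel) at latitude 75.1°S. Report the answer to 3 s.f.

The Lambert cylindrical equal-area projection is the cylindrical equal-area projection with its standard parallel at the equator (φ₀ = 0). A cylindrical equal-area projection with standard parallel φ₀ has meridian scale h = cos φ / cos φ₀ and parallel scale k = cos φ₀ / cos φ (so areas are preserved, h·k = 1).
k = cos 0° / cos 75.1° = 1.000/0.2571 = 3.889.

3.89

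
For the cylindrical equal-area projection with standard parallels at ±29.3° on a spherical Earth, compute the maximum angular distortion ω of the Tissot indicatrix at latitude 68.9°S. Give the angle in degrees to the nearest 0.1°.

Cylindrical equal-area (φ₀ = 29.3°): h = cos φ / cos 29.3° along meridians, k = cos 29.3° / cos φ along parallels; h·k = 1.
At 68.9°: h = 0.4128, k = 2.422; principal scales a = 2.422, b = 0.4128.
sin(ω/2) = (a − b)/(a + b) = 2.010/2.835 = 0.7088, so ω = 2 arcsin(0.7088) ≈ 90.3°.

90.3°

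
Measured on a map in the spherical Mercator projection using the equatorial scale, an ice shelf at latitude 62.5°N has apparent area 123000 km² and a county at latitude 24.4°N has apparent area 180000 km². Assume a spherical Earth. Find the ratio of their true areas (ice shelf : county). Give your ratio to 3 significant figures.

Since Mercator area scale is 1/cos²φ, the true area equals the apparent area multiplied by cos²φ.
True area of ice shelf: 123000 × cos²(62.5°) = 123000 × 0.2132 = 26230 km².
True area of county: 180000 × cos²(24.4°) = 180000 × 0.8293 = 149300 km².
Ratio = 26230 / 149300 ≈ 0.176.

0.176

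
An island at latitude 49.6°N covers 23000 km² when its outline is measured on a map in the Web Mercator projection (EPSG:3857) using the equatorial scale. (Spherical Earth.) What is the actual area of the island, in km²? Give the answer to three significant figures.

The Mercator projection is conformal; its linear scale factor is the same in every direction and equals sec φ = 1/cos φ.
Areal scale = k² = sec²φ = 1/cos²(49.6°) = 1/0.6481² = 2.381.
True area = apparent / (areal scale) = 23000 / 2.381 ≈ 9660 km².

9660 km²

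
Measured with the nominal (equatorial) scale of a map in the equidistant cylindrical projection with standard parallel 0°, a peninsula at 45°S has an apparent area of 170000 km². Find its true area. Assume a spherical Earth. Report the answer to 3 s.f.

Plate carrée maps x = Rλ, y = Rφ. The meridian scale is h = 1 and the parallel scale is k = 1/cos φ = sec φ.
Areal scale = h·k = 1 × sec φ; at 45°, h = 1.000, k = 1.414, so h·k = 1.414.
True area = apparent / (areal scale) = 170000 / 1.414 ≈ 120000 km².

120000 km²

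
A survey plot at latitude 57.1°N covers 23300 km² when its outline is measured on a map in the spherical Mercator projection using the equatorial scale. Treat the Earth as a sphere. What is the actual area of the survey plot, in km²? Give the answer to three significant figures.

6870 km²

Mercator is conformal, so the point scale is isotropic: h = k = sec φ = 1/cos φ.
Areal scale = k² = sec²φ = 1/cos²(57.1°) = 1/0.5432² = 3.389.
True area = apparent / (areal scale) = 23300 / 3.389 ≈ 6870 km².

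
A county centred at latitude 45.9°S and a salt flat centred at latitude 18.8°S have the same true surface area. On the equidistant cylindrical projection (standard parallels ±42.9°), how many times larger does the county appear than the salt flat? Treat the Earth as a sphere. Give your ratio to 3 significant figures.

1.36

In the equirectangular projection with standard parallel φ₀ = 42.9° (x = Rλ cos φ₀, y = Rφ), meridians are true-scale (h = 1) and the parallel scale is k = cos φ₀ / cos φ.
Areal scale at 45.9°: h·k = 1.000 × 1.053 = 1.053.
Areal scale at 18.8°: h·k = 1.000 × 0.7738 = 0.7738.
Ratio = 1.053/0.7738 ≈ 1.36.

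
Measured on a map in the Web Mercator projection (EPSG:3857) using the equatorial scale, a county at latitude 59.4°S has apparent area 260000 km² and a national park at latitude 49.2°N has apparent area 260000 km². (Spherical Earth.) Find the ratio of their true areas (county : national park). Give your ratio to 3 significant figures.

On Mercator the areal scale is sec²φ, so true area = apparent × cos²φ.
True area of county: 260000 × cos²(59.4°) = 260000 × 0.2591 = 67370 km².
True area of national park: 260000 × cos²(49.2°) = 260000 × 0.4270 = 111000 km².
Ratio = 67370 / 111000 ≈ 0.607.

0.607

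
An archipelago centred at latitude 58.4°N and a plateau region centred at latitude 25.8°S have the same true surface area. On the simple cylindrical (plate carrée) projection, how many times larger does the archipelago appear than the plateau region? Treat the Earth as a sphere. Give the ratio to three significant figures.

1.72

For the equirectangular projection with φ₀ = 0 (plate carrée), h = 1 along meridians and k = sec φ along parallels.
Areal scale at 58.4°: h·k = 1.000 × 1.908 = 1.908.
Areal scale at 25.8°: h·k = 1.000 × 1.111 = 1.111.
Ratio = 1.908/1.111 ≈ 1.72.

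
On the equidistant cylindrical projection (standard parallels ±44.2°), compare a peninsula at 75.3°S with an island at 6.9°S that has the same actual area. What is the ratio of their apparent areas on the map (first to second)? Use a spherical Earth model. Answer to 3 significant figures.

3.91

With standard parallel φ₀ = 44.2°, the equirectangular projection gives x = Rλ cos φ₀, y = Rφ, so h = 1 and k = cos 44.2° / cos φ.
Areal scale at 75.3°: h·k = 1.000 × 2.825 = 2.825.
Areal scale at 6.9°: h·k = 1.000 × 0.7221 = 0.7221.
Ratio = 2.825/0.7221 ≈ 3.91.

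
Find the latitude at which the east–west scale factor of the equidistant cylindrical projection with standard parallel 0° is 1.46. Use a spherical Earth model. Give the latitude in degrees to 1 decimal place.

Plate carrée: h = 1, k = sec φ along parallels.
sec φ = 1.46  ⇒  cos φ = 0.6849  ⇒  φ ≈ 46.8°.

46.8°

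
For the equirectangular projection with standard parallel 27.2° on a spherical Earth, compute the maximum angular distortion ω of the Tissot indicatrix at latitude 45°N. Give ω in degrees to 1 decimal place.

13.1°

The equidistant cylindrical projection with φ₀ = 27.2° has h = 1 (meridians true) and k = cos φ₀ / cos φ along parallels.
At 45°: h = 1.000, k = 1.258; principal scales a = 1.258, b = 1.000.
sin(ω/2) = (a − b)/(a + b) = 0.2578/2.258 = 0.1142, so ω = 2 arcsin(0.1142) ≈ 13.1°.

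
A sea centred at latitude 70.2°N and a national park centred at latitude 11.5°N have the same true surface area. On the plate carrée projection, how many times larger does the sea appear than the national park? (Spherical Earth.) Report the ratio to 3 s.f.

2.89

For the equirectangular projection with φ₀ = 0 (plate carrée), h = 1 along meridians and k = sec φ along parallels.
Areal scale at 70.2°: h·k = 1.000 × 2.952 = 2.952.
Areal scale at 11.5°: h·k = 1.000 × 1.020 = 1.020.
Ratio = 2.952/1.020 ≈ 2.89.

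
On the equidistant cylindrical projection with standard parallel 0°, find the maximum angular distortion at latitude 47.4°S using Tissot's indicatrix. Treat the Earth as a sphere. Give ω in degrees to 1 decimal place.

22.2°

In the plate carrée (x = Rλ, y = Rφ), meridians are true-scale (h = 1) and parallels are stretched by k = sec φ.
At 47.4°: h = 1.000, k = 1.477; principal scales a = 1.477, b = 1.000.
sin(ω/2) = (a − b)/(a + b) = 0.4774/2.477 = 0.1927, so ω = 2 arcsin(0.1927) ≈ 22.2°.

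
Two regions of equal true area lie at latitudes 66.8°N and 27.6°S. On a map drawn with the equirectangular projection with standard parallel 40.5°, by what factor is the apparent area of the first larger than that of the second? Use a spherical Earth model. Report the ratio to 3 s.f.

2.25

In the equirectangular projection with standard parallel φ₀ = 40.5° (x = Rλ cos φ₀, y = Rφ), meridians are true-scale (h = 1) and the parallel scale is k = cos φ₀ / cos φ.
Areal scale at 66.8°: h·k = 1.000 × 1.930 = 1.930.
Areal scale at 27.6°: h·k = 1.000 × 0.8580 = 0.8580.
Ratio = 1.930/0.8580 ≈ 2.25.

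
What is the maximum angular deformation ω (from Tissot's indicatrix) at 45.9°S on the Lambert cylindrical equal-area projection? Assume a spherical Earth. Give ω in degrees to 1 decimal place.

The Lambert cylindrical equal-area projection is the cylindrical equal-area projection with its standard parallel at the equator (φ₀ = 0). Cylindrical equal-area (φ₀ = 0°): h = cos φ / cos 0° along meridians, k = cos 0° / cos φ along parallels; h·k = 1.
At 45.9°: h = 0.6959, k = 1.437; principal scales a = 1.437, b = 0.6959.
sin(ω/2) = (a − b)/(a + b) = 0.7410/2.133 = 0.3474, so ω = 2 arcsin(0.3474) ≈ 40.7°.

40.7°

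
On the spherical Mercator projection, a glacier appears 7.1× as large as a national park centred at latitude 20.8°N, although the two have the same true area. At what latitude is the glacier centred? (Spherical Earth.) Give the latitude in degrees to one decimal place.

Mercator areal scale is sec²φ, so apparent-area ratio = sec²φ₁ / sec²φ₂ = cos²φ₂ / cos²φ₁.
cos²φ₂ / cos²φ₁ = 7.1  ⇒  cos φ₁ = cos 20.8° / √7.1 = 0.9348/2.665 = 0.3508.
φ₁ = arccos(0.3508) ≈ 69.5°.

69.5°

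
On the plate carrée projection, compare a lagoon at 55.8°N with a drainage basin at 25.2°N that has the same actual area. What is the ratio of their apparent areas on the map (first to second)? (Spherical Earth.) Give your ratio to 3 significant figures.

1.61

Plate carrée maps x = Rλ, y = Rφ. The meridian scale is h = 1 and the parallel scale is k = 1/cos φ = sec φ.
Areal scale at 55.8°: h·k = 1.000 × 1.779 = 1.779.
Areal scale at 25.2°: h·k = 1.000 × 1.105 = 1.105.
Ratio = 1.779/1.105 ≈ 1.61.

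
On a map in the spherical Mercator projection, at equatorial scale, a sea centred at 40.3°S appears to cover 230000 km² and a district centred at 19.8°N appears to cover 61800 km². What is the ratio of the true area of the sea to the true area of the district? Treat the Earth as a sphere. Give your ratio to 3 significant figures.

2.45

Since Mercator area scale is 1/cos²φ, the true area equals the apparent area multiplied by cos²φ.
True area of sea: 230000 × cos²(40.3°) = 230000 × 0.5817 = 133800 km².
True area of district: 61800 × cos²(19.8°) = 61800 × 0.8853 = 54710 km².
Ratio = 133800 / 54710 ≈ 2.45.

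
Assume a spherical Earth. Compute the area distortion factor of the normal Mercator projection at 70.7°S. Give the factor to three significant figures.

The Mercator projection is conformal; its linear scale factor is the same in every direction and equals sec φ = 1/cos φ.
Areal scale = k² = sec²φ = 1/cos²(70.7°) = 1/0.3305² = 9.154.

9.15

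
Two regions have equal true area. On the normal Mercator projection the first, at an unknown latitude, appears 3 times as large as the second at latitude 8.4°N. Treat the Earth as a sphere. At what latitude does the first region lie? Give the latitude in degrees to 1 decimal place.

55.2°

For equal true areas on Mercator, apparent areas scale as sec²φ, so the ratio is cos²φ₂ / cos²φ₁.
cos²φ₂ / cos²φ₁ = 3  ⇒  cos φ₁ = cos 8.4° / √3 = 0.9893/1.732 = 0.5712.
φ₁ = arccos(0.5712) ≈ 55.2°.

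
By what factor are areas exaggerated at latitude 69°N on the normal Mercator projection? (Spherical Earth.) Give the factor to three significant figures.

The Mercator projection is conformal; its linear scale factor is the same in every direction and equals sec φ = 1/cos φ.
Areal scale = k² = sec²φ = 1/cos²(69°) = 1/0.3584² = 7.786.

7.79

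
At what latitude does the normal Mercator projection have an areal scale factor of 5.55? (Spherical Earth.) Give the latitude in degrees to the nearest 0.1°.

64.9°

Mercator areal scale is sec²φ.
sec²φ = 5.55  ⇒  cos²φ = 0.1802  ⇒  cos φ = 0.4245.
φ = arccos(0.4245) ≈ 64.9°.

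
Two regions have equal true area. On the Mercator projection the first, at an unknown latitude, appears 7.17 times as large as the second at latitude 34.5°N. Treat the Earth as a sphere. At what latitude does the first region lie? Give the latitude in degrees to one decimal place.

For equal true areas on Mercator, apparent areas scale as sec²φ, so the ratio is cos²φ₂ / cos²φ₁.
cos²φ₂ / cos²φ₁ = 7.17  ⇒  cos φ₁ = cos 34.5° / √7.17 = 0.8241/2.678 = 0.3078.
φ₁ = arccos(0.3078) ≈ 72.1°.

72.1°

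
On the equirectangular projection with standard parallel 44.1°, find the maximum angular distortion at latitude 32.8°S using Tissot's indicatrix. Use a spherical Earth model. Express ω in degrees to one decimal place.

In the equirectangular projection with standard parallel φ₀ = 44.1° (x = Rλ cos φ₀, y = Rφ), meridians are true-scale (h = 1) and the parallel scale is k = cos φ₀ / cos φ.
At 32.8°: h = 1.000, k = 0.8543; principal scales a = 1.000, b = 0.8543.
sin(ω/2) = (a − b)/(a + b) = 0.1457/1.854 = 0.07855, so ω = 2 arcsin(0.07855) ≈ 9.0°.

9.0°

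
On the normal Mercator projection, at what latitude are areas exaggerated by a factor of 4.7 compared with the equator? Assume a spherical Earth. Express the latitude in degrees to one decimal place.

Mercator areal scale is sec²φ.
sec²φ = 4.7  ⇒  cos²φ = 0.2128  ⇒  cos φ = 0.4613.
φ = arccos(0.4613) ≈ 62.5°.

62.5°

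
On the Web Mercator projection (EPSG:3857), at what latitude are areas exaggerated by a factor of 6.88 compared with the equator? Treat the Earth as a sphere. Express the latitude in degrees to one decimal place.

67.6°

Mercator areal scale is sec²φ.
sec²φ = 6.88  ⇒  cos²φ = 0.1453  ⇒  cos φ = 0.3812.
φ = arccos(0.3812) ≈ 67.6°.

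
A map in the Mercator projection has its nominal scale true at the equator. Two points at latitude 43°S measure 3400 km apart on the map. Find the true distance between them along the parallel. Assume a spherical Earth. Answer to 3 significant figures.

The Mercator projection is conformal; its linear scale factor is the same in every direction and equals sec φ = 1/cos φ.
Along the parallel at 43°, map distances are exaggerated by k = sec 43° = 1.367.
True distance = 3400 / 1.367 = 3400 × cos 43° ≈ 2490 km.

2490 km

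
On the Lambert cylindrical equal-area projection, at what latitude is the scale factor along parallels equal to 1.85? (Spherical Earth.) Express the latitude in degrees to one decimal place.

The Lambert cylindrical equal-area projection is the cylindrical equal-area projection with its standard parallel at the equator (φ₀ = 0). Cylindrical equal-area (φ₀ = 0°): h = cos φ / cos 0° along meridians, k = cos 0° / cos φ along parallels; h·k = 1.
k = cos φ₀ / cos φ = 1.85  ⇒  cos φ = cos 0° / 1.85 = 0.5405.
φ = arccos(0.5405) ≈ 57.3°.

57.3°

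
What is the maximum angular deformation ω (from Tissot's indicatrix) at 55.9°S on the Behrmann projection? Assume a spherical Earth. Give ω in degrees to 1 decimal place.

The Behrmann projection is cylindrical equal-area with φ₀ = 30°. A cylindrical equal-area projection with standard parallel φ₀ has meridian scale h = cos φ / cos φ₀ and parallel scale k = cos φ₀ / cos φ (so areas are preserved, h·k = 1).
At 55.9°: h = 0.6474, k = 1.545; principal scales a = 1.545, b = 0.6474.
sin(ω/2) = (a − b)/(a + b) = 0.8973/2.192 = 0.4094, so ω = 2 arcsin(0.4094) ≈ 48.3°.

48.3°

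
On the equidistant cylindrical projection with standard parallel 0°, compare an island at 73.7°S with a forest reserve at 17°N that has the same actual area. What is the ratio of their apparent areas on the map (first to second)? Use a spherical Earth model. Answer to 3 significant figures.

For the equirectangular projection with φ₀ = 0 (plate carrée), h = 1 along meridians and k = sec φ along parallels.
Areal scale at 73.7°: h·k = 1.000 × 3.563 = 3.563.
Areal scale at 17°: h·k = 1.000 × 1.046 = 1.046.
Ratio = 3.563/1.046 ≈ 3.41.

3.41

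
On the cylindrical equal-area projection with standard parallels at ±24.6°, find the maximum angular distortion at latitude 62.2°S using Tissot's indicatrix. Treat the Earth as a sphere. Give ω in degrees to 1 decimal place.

Cylindrical equal-area (φ₀ = 24.6°): h = cos φ / cos 24.6° along meridians, k = cos 24.6° / cos φ along parallels; h·k = 1.
At 62.2°: h = 0.5129, k = 1.950; principal scales a = 1.950, b = 0.5129.
sin(ω/2) = (a − b)/(a + b) = 1.437/2.462 = 0.5834, so ω = 2 arcsin(0.5834) ≈ 71.4°.

71.4°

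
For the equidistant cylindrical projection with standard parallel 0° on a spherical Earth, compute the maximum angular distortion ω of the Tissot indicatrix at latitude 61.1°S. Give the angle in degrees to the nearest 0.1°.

For the equirectangular projection with φ₀ = 0 (plate carrée), h = 1 along meridians and k = sec φ along parallels.
At 61.1°: h = 1.000, k = 2.069; principal scales a = 2.069, b = 1.000.
sin(ω/2) = (a − b)/(a + b) = 1.069/3.069 = 0.3484, so ω = 2 arcsin(0.3484) ≈ 40.8°.

40.8°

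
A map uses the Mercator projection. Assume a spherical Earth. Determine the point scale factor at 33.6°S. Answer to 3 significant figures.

1.20

The Mercator projection is conformal; its linear scale factor is the same in every direction and equals sec φ = 1/cos φ.
k = 1/cos 33.6° = 1/0.8329 = 1.201.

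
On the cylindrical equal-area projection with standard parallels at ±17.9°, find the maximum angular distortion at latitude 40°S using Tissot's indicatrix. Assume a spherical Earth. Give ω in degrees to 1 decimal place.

For cylindrical equal-area with standard parallel φ₀, h = cos φ / cos φ₀ and k = cos φ₀ / cos φ, so h·k = 1.
At 40°: h = 0.8050, k = 1.242; principal scales a = 1.242, b = 0.8050.
sin(ω/2) = (a − b)/(a + b) = 0.4372/2.047 = 0.2136, so ω = 2 arcsin(0.2136) ≈ 24.7°.

24.7°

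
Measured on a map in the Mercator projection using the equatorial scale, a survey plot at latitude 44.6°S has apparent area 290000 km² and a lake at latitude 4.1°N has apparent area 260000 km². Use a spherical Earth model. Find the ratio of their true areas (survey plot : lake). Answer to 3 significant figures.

Mercator's areal exaggeration is sec²φ; hence true area = (apparent area) · cos²φ.
True area of survey plot: 290000 × cos²(44.6°) = 290000 × 0.5070 = 147000 km².
True area of lake: 260000 × cos²(4.1°) = 260000 × 0.9949 = 258700 km².
Ratio = 147000 / 258700 ≈ 0.568.

0.568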